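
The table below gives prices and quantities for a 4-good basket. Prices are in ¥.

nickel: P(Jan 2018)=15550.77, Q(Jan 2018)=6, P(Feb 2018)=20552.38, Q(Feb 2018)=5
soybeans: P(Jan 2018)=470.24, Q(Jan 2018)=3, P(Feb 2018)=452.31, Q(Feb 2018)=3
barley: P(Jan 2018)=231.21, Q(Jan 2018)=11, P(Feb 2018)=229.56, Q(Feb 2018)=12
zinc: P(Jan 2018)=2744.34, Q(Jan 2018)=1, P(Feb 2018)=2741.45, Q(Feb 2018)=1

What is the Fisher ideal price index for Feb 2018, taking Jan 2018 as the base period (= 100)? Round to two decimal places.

129.69

Laspeyres component (base-period weights):
ΣP(Feb 2018)Q(Jan 2018) = 20552.38×6 + 452.31×3 + 229.56×11 + 2741.45×1 = 123314.28 + 1356.93 + 2525.16 + 2741.45 = 129937.82
ΣP(Jan 2018)Q(Jan 2018) = 15550.77×6 + 470.24×3 + 231.21×11 + 2744.34×1 = 93304.62 + 1410.72 + 2543.31 + 2744.34 = 100002.99
L = 129937.82 / 100002.99 × 100 = 129.9339
Paasche component (current-period weights):
ΣP(Feb 2018)Q(Feb 2018) = 20552.38×5 + 452.31×3 + 229.56×12 + 2741.45×1 = 102761.9 + 1356.93 + 2754.72 + 2741.45 = 109615
ΣP(Jan 2018)Q(Feb 2018) = 15550.77×5 + 470.24×3 + 231.21×12 + 2744.34×1 = 77753.85 + 1410.72 + 2774.52 + 2744.34 = 84683.43
P = 109615 / 84683.43 × 100 = 129.4409
Fisher = √(L × P) = √(129.9339 × 129.4409) = 129.6872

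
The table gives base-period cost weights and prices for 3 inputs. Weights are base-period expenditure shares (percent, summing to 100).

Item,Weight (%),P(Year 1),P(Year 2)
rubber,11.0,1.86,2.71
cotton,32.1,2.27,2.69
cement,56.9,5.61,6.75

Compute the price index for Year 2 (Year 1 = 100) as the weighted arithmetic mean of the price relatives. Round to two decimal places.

rubber: 11.0 × (2.71/1.86) = 11.0 × 1.456989 = 16.0269
cotton: 32.1 × (2.69/2.27) = 32.1 × 1.185022 = 38.0392
cement: 56.9 × (6.75/5.61) = 56.9 × 1.203209 = 68.4626
Index = Σ wᵢ·(p₁ᵢ/p₀ᵢ) = 16.0269 + 38.0392 + 68.4626 = 122.5287

122.53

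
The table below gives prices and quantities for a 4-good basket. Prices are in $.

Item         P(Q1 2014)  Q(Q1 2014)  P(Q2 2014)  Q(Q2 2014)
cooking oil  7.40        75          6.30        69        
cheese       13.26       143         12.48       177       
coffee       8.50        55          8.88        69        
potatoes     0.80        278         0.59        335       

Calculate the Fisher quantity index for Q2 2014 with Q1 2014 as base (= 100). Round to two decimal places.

118.45

Laspeyres component (base-period weights):
ΣP(Q1 2014)Q(Q2 2014) = 7.40×69 + 13.26×177 + 8.50×69 + 0.80×335 = 510.6 + 2347.02 + 586.5 + 268 = 3712.12
ΣP(Q1 2014)Q(Q1 2014) = 7.40×75 + 13.26×143 + 8.50×55 + 0.80×278 = 555 + 1896.18 + 467.5 + 222.4 = 3141.08
L = 3712.12 / 3141.08 × 100 = 118.1797
Paasche component (current-period weights):
ΣP(Q2 2014)Q(Q2 2014) = 6.30×69 + 12.48×177 + 8.88×69 + 0.59×335 = 434.7 + 2208.96 + 612.72 + 197.65 = 3454.03
ΣP(Q2 2014)Q(Q1 2014) = 6.30×75 + 12.48×143 + 8.88×55 + 0.59×278 = 472.5 + 1784.64 + 488.4 + 164.02 = 2909.56
P = 3454.03 / 2909.56 × 100 = 118.7131
Fisher = √(L × P) = √(118.1797 × 118.7131) = 118.4461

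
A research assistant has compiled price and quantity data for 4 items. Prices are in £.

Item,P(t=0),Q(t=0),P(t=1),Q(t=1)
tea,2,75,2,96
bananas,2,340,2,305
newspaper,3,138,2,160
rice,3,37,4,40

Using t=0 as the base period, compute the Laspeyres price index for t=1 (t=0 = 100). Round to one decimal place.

92.5

Laspeyres price index uses base-period quantities as weights.
ΣP(t=1)·Q(t=0) = 2×75 + 2×340 + 2×138 + 4×37 = 150 + 680 + 276 + 148 = 1254
ΣP(t=0)·Q(t=0) = 2×75 + 2×340 + 3×138 + 3×37 = 150 + 680 + 414 + 111 = 1355
Index = 1254 / 1355 × 100 = 92.5461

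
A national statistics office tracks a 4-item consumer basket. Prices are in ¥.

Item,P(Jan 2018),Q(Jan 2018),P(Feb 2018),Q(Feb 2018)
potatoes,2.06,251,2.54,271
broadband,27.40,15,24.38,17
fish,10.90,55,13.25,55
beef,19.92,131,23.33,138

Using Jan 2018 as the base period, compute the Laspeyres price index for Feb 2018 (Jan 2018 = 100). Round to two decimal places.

115.74

Laspeyres price index uses base-period quantities as weights.
ΣP(Feb 2018)·Q(Jan 2018) = 2.54×251 + 24.38×15 + 13.25×55 + 23.33×131 = 637.54 + 365.7 + 728.75 + 3056.23 = 4788.22
ΣP(Jan 2018)·Q(Jan 2018) = 2.06×251 + 27.40×15 + 10.90×55 + 19.92×131 = 517.06 + 411 + 599.5 + 2609.52 = 4137.08
Index = 4788.22 / 4137.08 × 100 = 115.7391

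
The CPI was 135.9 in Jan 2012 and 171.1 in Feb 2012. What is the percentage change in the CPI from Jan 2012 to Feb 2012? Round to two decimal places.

25.90%

Change = (171.1 − 135.9) / 135.9 × 100
       = 35.2 / 135.9 × 100 = 25.9014%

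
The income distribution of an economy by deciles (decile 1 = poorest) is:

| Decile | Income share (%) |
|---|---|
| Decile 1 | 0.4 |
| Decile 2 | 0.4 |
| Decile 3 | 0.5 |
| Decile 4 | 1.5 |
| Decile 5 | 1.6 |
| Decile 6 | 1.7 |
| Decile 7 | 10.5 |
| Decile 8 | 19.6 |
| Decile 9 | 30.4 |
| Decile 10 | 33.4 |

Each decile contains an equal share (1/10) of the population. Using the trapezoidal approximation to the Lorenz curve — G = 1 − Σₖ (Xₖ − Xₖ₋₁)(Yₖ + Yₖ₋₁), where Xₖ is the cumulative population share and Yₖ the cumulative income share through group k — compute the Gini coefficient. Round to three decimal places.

0.630

Cumulative income shares Yₖ: 0.0040, 0.0080, 0.0130, 0.0280, 0.0440, 0.0610, 0.1660, 0.3620, 0.6660, 1.0000
Σ (Xₖ−Xₖ₋₁)(Yₖ+Yₖ₋₁) = (1/10)(0.0040+0.0000) + (1/10)(0.0080+0.0040) + (1/10)(0.0130+0.0080) + (1/10)(0.0280+0.0130) + (1/10)(0.0440+0.0280) + (1/10)(0.0610+0.0440) + (1/10)(0.1660+0.0610) + (1/10)(0.3620+0.1660) + (1/10)(0.6660+0.3620) + (1/10)(1.0000+0.6660)
  = 0.0004 + 0.0012 + 0.0021 + 0.0041 + 0.0072 + 0.0105 + 0.0227 + 0.0528 + 0.1028 + 0.1666 = 0.3704
G = 1 − 0.3704 = 0.6296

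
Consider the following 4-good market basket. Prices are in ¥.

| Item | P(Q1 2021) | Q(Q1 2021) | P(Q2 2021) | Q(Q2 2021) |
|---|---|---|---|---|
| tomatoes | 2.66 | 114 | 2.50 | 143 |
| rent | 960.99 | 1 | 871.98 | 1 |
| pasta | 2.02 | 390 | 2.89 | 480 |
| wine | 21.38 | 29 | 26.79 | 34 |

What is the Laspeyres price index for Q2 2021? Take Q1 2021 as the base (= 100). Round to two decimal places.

114.56

Laspeyres price index uses base-period quantities as weights.
ΣP(Q2 2021)·Q(Q1 2021) = 2.50×114 + 871.98×1 + 2.89×390 + 26.79×29 = 285 + 871.98 + 1127.1 + 776.91 = 3060.99
ΣP(Q1 2021)·Q(Q1 2021) = 2.66×114 + 960.99×1 + 2.02×390 + 21.38×29 = 303.24 + 960.99 + 787.8 + 620.02 = 2672.05
Index = 3060.99 / 2672.05 × 100 = 114.5559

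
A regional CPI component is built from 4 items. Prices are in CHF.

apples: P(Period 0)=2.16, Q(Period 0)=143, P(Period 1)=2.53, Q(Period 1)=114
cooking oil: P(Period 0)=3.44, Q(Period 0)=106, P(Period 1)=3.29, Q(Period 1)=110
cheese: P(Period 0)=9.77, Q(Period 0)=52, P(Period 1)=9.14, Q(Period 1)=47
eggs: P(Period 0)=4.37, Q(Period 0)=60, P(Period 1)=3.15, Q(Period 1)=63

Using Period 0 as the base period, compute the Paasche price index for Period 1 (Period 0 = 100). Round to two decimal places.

Paasche price index uses current-period quantities as weights.
ΣP(Period 1)·Q(Period 1) = 2.53×114 + 3.29×110 + 9.14×47 + 3.15×63 = 288.42 + 361.9 + 429.58 + 198.45 = 1278.35
ΣP(Period 0)·Q(Period 1) = 2.16×114 + 3.44×110 + 9.77×47 + 4.37×63 = 246.24 + 378.4 + 459.19 + 275.31 = 1359.14
Index = 1278.35 / 1359.14 × 100 = 94.0558

94.06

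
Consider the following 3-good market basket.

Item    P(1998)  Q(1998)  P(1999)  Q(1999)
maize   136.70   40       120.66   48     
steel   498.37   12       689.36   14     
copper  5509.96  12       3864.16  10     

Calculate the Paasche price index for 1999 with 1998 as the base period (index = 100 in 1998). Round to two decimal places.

Paasche price index uses current-period quantities as weights.
ΣP(1999)·Q(1999) = 120.66×48 + 689.36×14 + 3864.16×10 = 5791.68 + 9651.04 + 38641.6 = 54084.32
ΣP(1998)·Q(1999) = 136.70×48 + 498.37×14 + 5509.96×10 = 6561.6 + 6977.18 + 55099.6 = 68638.38
Index = 54084.32 / 68638.38 × 100 = 78.7960

78.80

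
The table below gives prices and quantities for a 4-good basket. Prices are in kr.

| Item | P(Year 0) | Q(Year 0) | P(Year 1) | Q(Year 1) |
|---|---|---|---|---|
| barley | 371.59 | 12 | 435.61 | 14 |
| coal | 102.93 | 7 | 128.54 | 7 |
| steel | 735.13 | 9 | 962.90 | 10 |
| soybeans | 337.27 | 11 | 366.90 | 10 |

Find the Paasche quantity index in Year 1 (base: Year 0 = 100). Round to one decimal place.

Paasche quantity index uses current-period prices as weights.
ΣP(Year 1)·Q(Year 1) = 435.61×14 + 128.54×7 + 962.90×10 + 366.90×10 = 6098.54 + 899.78 + 9629 + 3669 = 20296.32
ΣP(Year 1)·Q(Year 0) = 435.61×12 + 128.54×7 + 962.90×9 + 366.90×11 = 5227.32 + 899.78 + 8666.1 + 4035.9 = 18829.1
Index = 20296.32 / 18829.1 × 100 = 107.7923

107.8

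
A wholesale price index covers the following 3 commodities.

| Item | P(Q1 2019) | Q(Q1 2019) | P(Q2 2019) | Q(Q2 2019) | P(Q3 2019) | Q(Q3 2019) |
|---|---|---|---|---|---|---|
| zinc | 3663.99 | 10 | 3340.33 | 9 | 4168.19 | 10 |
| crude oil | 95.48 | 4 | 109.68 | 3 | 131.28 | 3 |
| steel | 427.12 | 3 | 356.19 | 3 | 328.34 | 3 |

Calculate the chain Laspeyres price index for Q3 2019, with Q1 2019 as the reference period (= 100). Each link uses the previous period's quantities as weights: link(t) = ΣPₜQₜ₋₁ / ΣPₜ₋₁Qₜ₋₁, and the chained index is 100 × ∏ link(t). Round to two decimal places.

Link Q1 2019→Q2 2019:
ΣP(Q2 2019)Q(Q1 2019) = 3340.33×10 + 109.68×4 + 356.19×3 = 33403.3 + 438.72 + 1068.57 = 34910.59
ΣP(Q1 2019)Q(Q1 2019) = 3663.99×10 + 95.48×4 + 427.12×3 = 36639.9 + 381.92 + 1281.36 = 38303.18
link = 34910.59/38303.18 = 0.911428
Link Q2 2019→Q3 2019:
ΣP(Q3 2019)Q(Q2 2019) = 4168.19×9 + 131.28×3 + 328.34×3 = 37513.71 + 393.84 + 985.02 = 38892.57
ΣP(Q2 2019)Q(Q2 2019) = 3340.33×9 + 109.68×3 + 356.19×3 = 30062.97 + 329.04 + 1068.57 = 31460.58
link = 38892.57/31460.58 = 1.236232
Chained index = 100 × 0.911428 × 1.236232 = 112.6736

112.67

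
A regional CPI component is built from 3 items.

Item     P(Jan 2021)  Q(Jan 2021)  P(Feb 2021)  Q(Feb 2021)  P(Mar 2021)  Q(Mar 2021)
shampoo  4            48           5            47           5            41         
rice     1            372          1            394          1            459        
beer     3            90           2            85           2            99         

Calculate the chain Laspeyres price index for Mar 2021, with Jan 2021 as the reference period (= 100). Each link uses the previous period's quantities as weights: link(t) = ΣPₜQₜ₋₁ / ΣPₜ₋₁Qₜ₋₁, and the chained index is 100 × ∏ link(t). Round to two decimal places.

Link Jan 2021→Feb 2021:
ΣP(Feb 2021)Q(Jan 2021) = 5×48 + 1×372 + 2×90 = 240 + 372 + 180 = 792
ΣP(Jan 2021)Q(Jan 2021) = 4×48 + 1×372 + 3×90 = 192 + 372 + 270 = 834
link = 792/834 = 0.949640
Link Feb 2021→Mar 2021:
ΣP(Mar 2021)Q(Feb 2021) = 5×47 + 1×394 + 2×85 = 235 + 394 + 170 = 799
ΣP(Feb 2021)Q(Feb 2021) = 5×47 + 1×394 + 2×85 = 235 + 394 + 170 = 799
link = 799/799 = 1.000000
Chained index = 100 × 0.949640 × 1.000000 = 94.9640

94.96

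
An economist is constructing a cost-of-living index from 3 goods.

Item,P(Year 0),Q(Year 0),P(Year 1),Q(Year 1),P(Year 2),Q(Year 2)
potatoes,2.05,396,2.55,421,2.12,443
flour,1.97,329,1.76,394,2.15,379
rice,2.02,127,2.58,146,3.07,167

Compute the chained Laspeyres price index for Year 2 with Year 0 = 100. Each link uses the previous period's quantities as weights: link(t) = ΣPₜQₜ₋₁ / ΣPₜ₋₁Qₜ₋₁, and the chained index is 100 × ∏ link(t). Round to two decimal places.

Link Year 0→Year 1:
ΣP(Year 1)Q(Year 0) = 2.55×396 + 1.76×329 + 2.58×127 = 1009.8 + 579.04 + 327.66 = 1916.5
ΣP(Year 0)Q(Year 0) = 2.05×396 + 1.97×329 + 2.02×127 = 811.8 + 648.13 + 256.54 = 1716.47
link = 1916.5/1716.47 = 1.116536
Link Year 1→Year 2:
ΣP(Year 2)Q(Year 1) = 2.12×421 + 2.15×394 + 3.07×146 = 892.52 + 847.1 + 448.22 = 2187.84
ΣP(Year 1)Q(Year 1) = 2.55×421 + 1.76×394 + 2.58×146 = 1073.55 + 693.44 + 376.68 = 2143.67
link = 2187.84/2143.67 = 1.020605
Chained index = 100 × 1.116536 × 1.020605 = 113.9542

113.95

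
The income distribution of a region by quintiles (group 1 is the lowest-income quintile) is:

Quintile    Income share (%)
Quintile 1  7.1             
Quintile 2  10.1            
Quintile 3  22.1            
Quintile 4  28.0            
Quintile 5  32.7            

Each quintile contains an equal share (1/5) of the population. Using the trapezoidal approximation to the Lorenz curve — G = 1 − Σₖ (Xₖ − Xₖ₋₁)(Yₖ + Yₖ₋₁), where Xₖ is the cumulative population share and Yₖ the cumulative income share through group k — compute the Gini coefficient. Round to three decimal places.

Cumulative income shares Yₖ: 0.0710, 0.1720, 0.3930, 0.6730, 1.0000
Σ (Xₖ−Xₖ₋₁)(Yₖ+Yₖ₋₁) = (1/5)(0.0710+0.0000) + (1/5)(0.1720+0.0710) + (1/5)(0.3930+0.1720) + (1/5)(0.6730+0.3930) + (1/5)(1.0000+0.6730)
  = 0.0142 + 0.0486 + 0.1130 + 0.2132 + 0.3346 = 0.7236
G = 1 − 0.7236 = 0.2764

0.276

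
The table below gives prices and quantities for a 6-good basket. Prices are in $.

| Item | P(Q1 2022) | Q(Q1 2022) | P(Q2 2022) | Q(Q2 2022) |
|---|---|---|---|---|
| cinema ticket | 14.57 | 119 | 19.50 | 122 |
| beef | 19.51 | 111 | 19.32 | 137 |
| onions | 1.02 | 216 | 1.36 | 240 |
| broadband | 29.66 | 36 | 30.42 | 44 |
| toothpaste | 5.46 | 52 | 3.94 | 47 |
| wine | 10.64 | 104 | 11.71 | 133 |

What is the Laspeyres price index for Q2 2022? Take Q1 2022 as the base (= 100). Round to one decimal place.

Laspeyres price index uses base-period quantities as weights.
ΣP(Q2 2022)·Q(Q1 2022) = 19.50×119 + 19.32×111 + 1.36×216 + 30.42×36 + 3.94×52 + 11.71×104 = 2320.5 + 2144.52 + 293.76 + 1095.12 + 204.88 + 1217.84 = 7276.62
ΣP(Q1 2022)·Q(Q1 2022) = 14.57×119 + 19.51×111 + 1.02×216 + 29.66×36 + 5.46×52 + 10.64×104 = 1733.83 + 2165.61 + 220.32 + 1067.76 + 283.92 + 1106.56 = 6578
Index = 7276.62 / 6578 × 100 = 110.6206

110.6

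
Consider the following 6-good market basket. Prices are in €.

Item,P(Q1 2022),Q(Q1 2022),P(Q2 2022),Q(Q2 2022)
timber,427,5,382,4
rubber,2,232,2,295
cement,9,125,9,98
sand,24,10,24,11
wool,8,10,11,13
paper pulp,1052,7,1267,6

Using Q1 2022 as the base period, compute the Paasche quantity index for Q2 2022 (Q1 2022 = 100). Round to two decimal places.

86.56

Paasche quantity index uses current-period prices as weights.
ΣP(Q2 2022)·Q(Q2 2022) = 382×4 + 2×295 + 9×98 + 24×11 + 11×13 + 1267×6 = 1528 + 590 + 882 + 264 + 143 + 7602 = 11009
ΣP(Q2 2022)·Q(Q1 2022) = 382×5 + 2×232 + 9×125 + 24×10 + 11×10 + 1267×7 = 1910 + 464 + 1125 + 240 + 110 + 8869 = 12718
Index = 11009 / 12718 × 100 = 86.5624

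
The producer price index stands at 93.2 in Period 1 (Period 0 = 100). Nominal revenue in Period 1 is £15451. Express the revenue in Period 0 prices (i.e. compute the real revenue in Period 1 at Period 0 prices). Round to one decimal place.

Real = Nominal ÷ (Index/100) = 15451 ÷ (93.2/100)
     = 15451 ÷ 0.932 = 16578.3262

16578.3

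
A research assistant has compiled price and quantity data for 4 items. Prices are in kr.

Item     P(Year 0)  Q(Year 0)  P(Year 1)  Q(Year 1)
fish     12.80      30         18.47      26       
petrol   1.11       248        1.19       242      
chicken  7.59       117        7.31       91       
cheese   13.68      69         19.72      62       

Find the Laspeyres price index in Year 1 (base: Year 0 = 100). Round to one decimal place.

123.0

Laspeyres price index uses base-period quantities as weights.
ΣP(Year 1)·Q(Year 0) = 18.47×30 + 1.19×248 + 7.31×117 + 19.72×69 = 554.1 + 295.12 + 855.27 + 1360.68 = 3065.17
ΣP(Year 0)·Q(Year 0) = 12.80×30 + 1.11×248 + 7.59×117 + 13.68×69 = 384 + 275.28 + 888.03 + 943.92 = 2491.23
Index = 3065.17 / 2491.23 × 100 = 123.0384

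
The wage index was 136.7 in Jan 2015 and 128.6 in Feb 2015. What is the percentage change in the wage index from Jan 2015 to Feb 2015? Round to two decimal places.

-5.93%

Change = (128.6 − 136.7) / 136.7 × 100
       = -8.1 / 136.7 × 100 = -5.9254%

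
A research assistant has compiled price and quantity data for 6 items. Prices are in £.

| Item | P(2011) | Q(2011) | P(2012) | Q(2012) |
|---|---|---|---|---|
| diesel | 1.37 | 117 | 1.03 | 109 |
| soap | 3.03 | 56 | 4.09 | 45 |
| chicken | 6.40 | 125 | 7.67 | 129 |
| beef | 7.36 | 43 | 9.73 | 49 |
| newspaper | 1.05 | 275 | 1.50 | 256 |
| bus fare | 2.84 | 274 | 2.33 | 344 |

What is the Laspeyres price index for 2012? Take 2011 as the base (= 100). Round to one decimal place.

110.5

Laspeyres price index uses base-period quantities as weights.
ΣP(2012)·Q(2011) = 1.03×117 + 4.09×56 + 7.67×125 + 9.73×43 + 1.50×275 + 2.33×274 = 120.51 + 229.04 + 958.75 + 418.39 + 412.5 + 638.42 = 2777.61
ΣP(2011)·Q(2011) = 1.37×117 + 3.03×56 + 6.40×125 + 7.36×43 + 1.05×275 + 2.84×274 = 160.29 + 169.68 + 800 + 316.48 + 288.75 + 778.16 = 2513.36
Index = 2777.61 / 2513.36 × 100 = 110.5138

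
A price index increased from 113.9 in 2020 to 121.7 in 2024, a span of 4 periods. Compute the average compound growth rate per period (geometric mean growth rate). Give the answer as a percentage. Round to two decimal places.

1.67%

Growth factor = (121.7/113.9)^(1/4) = (1.068481)^(1/4) = 1.016697
Growth rate = 1.016697 − 1 = 0.016697 = 1.6697%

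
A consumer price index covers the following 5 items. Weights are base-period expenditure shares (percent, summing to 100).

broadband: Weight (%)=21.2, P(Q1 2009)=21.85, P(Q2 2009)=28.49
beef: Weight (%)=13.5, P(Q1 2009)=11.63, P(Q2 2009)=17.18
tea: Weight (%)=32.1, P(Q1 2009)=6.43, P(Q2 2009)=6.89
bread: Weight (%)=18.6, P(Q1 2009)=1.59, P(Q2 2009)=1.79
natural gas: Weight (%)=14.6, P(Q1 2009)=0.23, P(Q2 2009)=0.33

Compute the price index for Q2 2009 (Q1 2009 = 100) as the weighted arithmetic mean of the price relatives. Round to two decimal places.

broadband: 21.2 × (28.49/21.85) = 21.2 × 1.303890 = 27.6425
beef: 13.5 × (17.18/11.63) = 13.5 × 1.477214 = 19.9424
tea: 32.1 × (6.89/6.43) = 32.1 × 1.071540 = 34.3964
bread: 18.6 × (1.79/1.59) = 18.6 × 1.125786 = 20.9396
natural gas: 14.6 × (0.33/0.23) = 14.6 × 1.434783 = 20.9478
Index = Σ wᵢ·(p₁ᵢ/p₀ᵢ) = 27.6425 + 19.9424 + 34.3964 + 20.9396 + 20.9478 = 123.8687

123.87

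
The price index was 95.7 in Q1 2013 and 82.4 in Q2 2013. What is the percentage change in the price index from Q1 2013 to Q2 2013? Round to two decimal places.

-13.90%

Change = (82.4 − 95.7) / 95.7 × 100
       = -13.3 / 95.7 × 100 = -13.8976%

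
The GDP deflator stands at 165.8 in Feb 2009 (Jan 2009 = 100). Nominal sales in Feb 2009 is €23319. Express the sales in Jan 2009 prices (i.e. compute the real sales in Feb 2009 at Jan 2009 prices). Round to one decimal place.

Real = Nominal ÷ (Index/100) = 23319 ÷ (165.8/100)
     = 23319 ÷ 1.658 = 14064.5356

14064.5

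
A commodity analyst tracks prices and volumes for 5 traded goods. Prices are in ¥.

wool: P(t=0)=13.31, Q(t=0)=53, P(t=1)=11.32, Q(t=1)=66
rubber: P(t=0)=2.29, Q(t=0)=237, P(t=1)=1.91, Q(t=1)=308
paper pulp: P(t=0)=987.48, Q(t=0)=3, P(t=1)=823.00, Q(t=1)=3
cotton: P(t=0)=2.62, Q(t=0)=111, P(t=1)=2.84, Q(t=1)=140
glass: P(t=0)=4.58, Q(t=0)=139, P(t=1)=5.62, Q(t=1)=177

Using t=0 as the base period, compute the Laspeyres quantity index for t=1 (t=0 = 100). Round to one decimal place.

111.4

Laspeyres quantity index uses base-period prices as weights.
ΣP(t=0)·Q(t=1) = 13.31×66 + 2.29×308 + 987.48×3 + 2.62×140 + 4.58×177 = 878.46 + 705.32 + 2962.44 + 366.8 + 810.66 = 5723.68
ΣP(t=0)·Q(t=0) = 13.31×53 + 2.29×237 + 987.48×3 + 2.62×111 + 4.58×139 = 705.43 + 542.73 + 2962.44 + 290.82 + 636.62 = 5138.04
Index = 5723.68 / 5138.04 × 100 = 111.3981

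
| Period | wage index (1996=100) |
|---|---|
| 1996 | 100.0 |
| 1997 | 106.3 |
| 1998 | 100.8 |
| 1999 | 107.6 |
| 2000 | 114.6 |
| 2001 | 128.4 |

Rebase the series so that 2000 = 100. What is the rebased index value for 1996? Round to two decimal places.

87.26

Rebased(1996) = 100.0 / 114.6 × 100 = 87.2600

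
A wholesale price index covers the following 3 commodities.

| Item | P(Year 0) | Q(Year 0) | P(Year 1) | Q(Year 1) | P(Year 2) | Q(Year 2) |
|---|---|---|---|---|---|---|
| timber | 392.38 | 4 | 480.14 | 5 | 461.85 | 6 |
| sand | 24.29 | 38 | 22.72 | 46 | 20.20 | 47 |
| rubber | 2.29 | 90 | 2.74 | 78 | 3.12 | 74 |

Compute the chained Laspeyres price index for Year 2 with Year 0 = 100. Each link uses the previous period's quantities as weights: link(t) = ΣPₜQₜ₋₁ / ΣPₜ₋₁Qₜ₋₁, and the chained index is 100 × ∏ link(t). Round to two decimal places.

106.84

Link Year 0→Year 1:
ΣP(Year 1)Q(Year 0) = 480.14×4 + 22.72×38 + 2.74×90 = 1920.56 + 863.36 + 246.6 = 3030.52
ΣP(Year 0)Q(Year 0) = 392.38×4 + 24.29×38 + 2.29×90 = 1569.52 + 923.02 + 206.1 = 2698.64
link = 3030.52/2698.64 = 1.122980
Link Year 1→Year 2:
ΣP(Year 2)Q(Year 1) = 461.85×5 + 20.20×46 + 3.12×78 = 2309.25 + 929.2 + 243.36 = 3481.81
ΣP(Year 1)Q(Year 1) = 480.14×5 + 22.72×46 + 2.74×78 = 2400.7 + 1045.12 + 213.72 = 3659.54
link = 3481.81/3659.54 = 0.951434
Chained index = 100 × 1.122980 × 0.951434 = 106.8442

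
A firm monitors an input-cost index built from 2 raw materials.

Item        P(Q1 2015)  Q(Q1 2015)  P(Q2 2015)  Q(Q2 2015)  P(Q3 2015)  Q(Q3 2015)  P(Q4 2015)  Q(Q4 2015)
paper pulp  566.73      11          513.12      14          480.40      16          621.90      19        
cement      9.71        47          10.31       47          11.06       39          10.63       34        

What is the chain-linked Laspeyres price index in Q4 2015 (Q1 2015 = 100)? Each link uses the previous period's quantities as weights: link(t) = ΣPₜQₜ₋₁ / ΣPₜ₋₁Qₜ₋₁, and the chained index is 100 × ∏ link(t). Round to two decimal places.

Link Q1 2015→Q2 2015:
ΣP(Q2 2015)Q(Q1 2015) = 513.12×11 + 10.31×47 = 5644.32 + 484.57 = 6128.89
ΣP(Q1 2015)Q(Q1 2015) = 566.73×11 + 9.71×47 = 6234.03 + 456.37 = 6690.4
link = 6128.89/6690.4 = 0.916072
Link Q2 2015→Q3 2015:
ΣP(Q3 2015)Q(Q2 2015) = 480.40×14 + 11.06×47 = 6725.6 + 519.82 = 7245.42
ΣP(Q2 2015)Q(Q2 2015) = 513.12×14 + 10.31×47 = 7183.68 + 484.57 = 7668.25
link = 7245.42/7668.25 = 0.944860
Link Q3 2015→Q4 2015:
ΣP(Q4 2015)Q(Q3 2015) = 621.90×16 + 10.63×39 = 9950.4 + 414.57 = 10364.97
ΣP(Q3 2015)Q(Q3 2015) = 480.40×16 + 11.06×39 = 7686.4 + 431.34 = 8117.74
link = 10364.97/8117.74 = 1.276830
Chained index = 100 × 0.916072 × 0.944860 × 1.276830 = 110.5172

110.52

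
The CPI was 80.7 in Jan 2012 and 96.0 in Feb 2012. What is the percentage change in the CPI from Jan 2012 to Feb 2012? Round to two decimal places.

Change = (96.0 − 80.7) / 80.7 × 100
       = 15.3 / 80.7 × 100 = 18.9591%

18.96%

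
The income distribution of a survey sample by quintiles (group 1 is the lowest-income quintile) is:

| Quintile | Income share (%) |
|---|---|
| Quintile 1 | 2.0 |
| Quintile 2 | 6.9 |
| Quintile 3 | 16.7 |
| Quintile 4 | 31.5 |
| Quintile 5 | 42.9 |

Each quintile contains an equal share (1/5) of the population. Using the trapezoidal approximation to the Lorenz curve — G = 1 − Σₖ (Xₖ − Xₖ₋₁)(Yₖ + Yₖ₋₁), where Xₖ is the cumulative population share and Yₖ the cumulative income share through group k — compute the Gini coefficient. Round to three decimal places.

Cumulative income shares Yₖ: 0.0200, 0.0890, 0.2560, 0.5710, 1.0000
Σ (Xₖ−Xₖ₋₁)(Yₖ+Yₖ₋₁) = (1/5)(0.0200+0.0000) + (1/5)(0.0890+0.0200) + (1/5)(0.2560+0.0890) + (1/5)(0.5710+0.2560) + (1/5)(1.0000+0.5710)
  = 0.0040 + 0.0218 + 0.0690 + 0.1654 + 0.3142 = 0.5744
G = 1 − 0.5744 = 0.4256

0.426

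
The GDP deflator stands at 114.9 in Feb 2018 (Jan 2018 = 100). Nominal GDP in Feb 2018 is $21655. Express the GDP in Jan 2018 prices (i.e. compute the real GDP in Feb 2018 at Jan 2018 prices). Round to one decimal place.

Real = Nominal ÷ (Index/100) = 21655 ÷ (114.9/100)
     = 21655 ÷ 1.149 = 18846.8233

18846.8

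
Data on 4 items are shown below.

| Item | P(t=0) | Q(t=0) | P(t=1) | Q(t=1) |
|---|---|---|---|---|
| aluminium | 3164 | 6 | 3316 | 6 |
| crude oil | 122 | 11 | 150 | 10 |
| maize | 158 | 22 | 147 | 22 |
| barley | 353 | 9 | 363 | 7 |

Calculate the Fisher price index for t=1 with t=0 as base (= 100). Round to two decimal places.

Laspeyres component (base-period weights):
ΣP(t=1)Q(t=0) = 3316×6 + 150×11 + 147×22 + 363×9 = 19896 + 1650 + 3234 + 3267 = 28047
ΣP(t=0)Q(t=0) = 3164×6 + 122×11 + 158×22 + 353×9 = 18984 + 1342 + 3476 + 3177 = 26979
L = 28047 / 26979 × 100 = 103.9586
Paasche component (current-period weights):
ΣP(t=1)Q(t=1) = 3316×6 + 150×10 + 147×22 + 363×7 = 19896 + 1500 + 3234 + 2541 = 27171
ΣP(t=0)Q(t=1) = 3164×6 + 122×10 + 158×22 + 353×7 = 18984 + 1220 + 3476 + 2471 = 26151
P = 27171 / 26151 × 100 = 103.9004
Fisher = √(L × P) = √(103.9586 × 103.9004) = 103.9295

103.93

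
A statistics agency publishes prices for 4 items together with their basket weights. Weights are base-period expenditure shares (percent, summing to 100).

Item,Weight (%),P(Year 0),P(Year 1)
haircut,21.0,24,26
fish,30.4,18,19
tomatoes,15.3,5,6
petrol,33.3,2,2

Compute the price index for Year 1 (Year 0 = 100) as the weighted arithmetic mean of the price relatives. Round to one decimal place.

106.5

haircut: 21.0 × (26/24) = 21.0 × 1.083333 = 22.7500
fish: 30.4 × (19/18) = 30.4 × 1.055556 = 32.0889
tomatoes: 15.3 × (6/5) = 15.3 × 1.200000 = 18.3600
petrol: 33.3 × (2/2) = 33.3 × 1.000000 = 33.3000
Index = Σ wᵢ·(p₁ᵢ/p₀ᵢ) = 22.7500 + 32.0889 + 18.3600 + 33.3000 = 106.4989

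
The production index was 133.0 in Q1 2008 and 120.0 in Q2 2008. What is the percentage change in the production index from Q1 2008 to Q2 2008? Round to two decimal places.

-9.77%

Change = (120.0 − 133.0) / 133.0 × 100
       = -13.0 / 133.0 × 100 = -9.7744%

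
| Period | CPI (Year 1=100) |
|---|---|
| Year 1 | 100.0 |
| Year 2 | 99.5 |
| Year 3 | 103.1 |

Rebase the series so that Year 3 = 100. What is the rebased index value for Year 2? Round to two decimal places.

Rebased(Year 2) = 99.5 / 103.1 × 100 = 96.5082

96.51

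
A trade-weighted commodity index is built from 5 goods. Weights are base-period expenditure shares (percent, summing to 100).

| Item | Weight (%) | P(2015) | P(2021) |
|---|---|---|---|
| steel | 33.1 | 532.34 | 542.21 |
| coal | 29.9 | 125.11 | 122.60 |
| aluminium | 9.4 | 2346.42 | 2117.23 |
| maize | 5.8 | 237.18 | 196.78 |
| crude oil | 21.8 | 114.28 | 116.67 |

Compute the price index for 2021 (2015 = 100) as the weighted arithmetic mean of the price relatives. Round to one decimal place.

98.6

steel: 33.1 × (542.21/532.34) = 33.1 × 1.018541 = 33.7137
coal: 29.9 × (122.60/125.11) = 29.9 × 0.979938 = 29.3001
aluminium: 9.4 × (2117.23/2346.42) = 9.4 × 0.902324 = 8.4818
maize: 5.8 × (196.78/237.18) = 5.8 × 0.829665 = 4.8121
crude oil: 21.8 × (116.67/114.28) = 21.8 × 1.020914 = 22.2559
Index = Σ wᵢ·(p₁ᵢ/p₀ᵢ) = 33.7137 + 29.3001 + 8.4818 + 4.8121 + 22.2559 = 98.5637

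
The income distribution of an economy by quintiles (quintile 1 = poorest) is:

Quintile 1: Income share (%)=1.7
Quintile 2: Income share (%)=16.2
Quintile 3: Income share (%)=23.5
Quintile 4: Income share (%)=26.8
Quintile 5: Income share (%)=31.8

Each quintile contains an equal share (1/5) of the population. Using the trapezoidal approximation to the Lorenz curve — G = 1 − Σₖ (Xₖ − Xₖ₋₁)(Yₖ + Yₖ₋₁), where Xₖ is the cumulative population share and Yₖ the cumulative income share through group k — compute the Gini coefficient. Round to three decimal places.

0.283

Cumulative income shares Yₖ: 0.0170, 0.1790, 0.4140, 0.6820, 1.0000
Σ (Xₖ−Xₖ₋₁)(Yₖ+Yₖ₋₁) = (1/5)(0.0170+0.0000) + (1/5)(0.1790+0.0170) + (1/5)(0.4140+0.1790) + (1/5)(0.6820+0.4140) + (1/5)(1.0000+0.6820)
  = 0.0034 + 0.0392 + 0.1186 + 0.2192 + 0.3364 = 0.7168
G = 1 − 0.7168 = 0.2832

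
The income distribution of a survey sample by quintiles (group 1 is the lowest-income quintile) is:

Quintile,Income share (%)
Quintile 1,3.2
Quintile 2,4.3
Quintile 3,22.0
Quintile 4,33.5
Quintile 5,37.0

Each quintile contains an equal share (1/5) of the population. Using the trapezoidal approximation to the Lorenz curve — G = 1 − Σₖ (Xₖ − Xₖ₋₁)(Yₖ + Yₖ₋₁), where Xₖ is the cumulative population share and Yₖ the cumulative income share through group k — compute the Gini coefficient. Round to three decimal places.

Cumulative income shares Yₖ: 0.0320, 0.0750, 0.2950, 0.6300, 1.0000
Σ (Xₖ−Xₖ₋₁)(Yₖ+Yₖ₋₁) = (1/5)(0.0320+0.0000) + (1/5)(0.0750+0.0320) + (1/5)(0.2950+0.0750) + (1/5)(0.6300+0.2950) + (1/5)(1.0000+0.6300)
  = 0.0064 + 0.0214 + 0.0740 + 0.1850 + 0.3260 = 0.6128
G = 1 − 0.6128 = 0.3872

0.387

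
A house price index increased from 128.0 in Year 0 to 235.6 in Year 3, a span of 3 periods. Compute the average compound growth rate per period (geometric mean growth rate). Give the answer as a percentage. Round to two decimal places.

Growth factor = (235.6/128.0)^(1/3) = (1.840625)^(1/3) = 1.225524
Growth rate = 1.225524 − 1 = 0.225524 = 22.5524%

22.55%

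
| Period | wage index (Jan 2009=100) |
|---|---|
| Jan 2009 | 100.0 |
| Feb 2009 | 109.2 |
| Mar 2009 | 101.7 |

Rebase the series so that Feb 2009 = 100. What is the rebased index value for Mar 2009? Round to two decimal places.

Rebased(Mar 2009) = 101.7 / 109.2 × 100 = 93.1319

93.13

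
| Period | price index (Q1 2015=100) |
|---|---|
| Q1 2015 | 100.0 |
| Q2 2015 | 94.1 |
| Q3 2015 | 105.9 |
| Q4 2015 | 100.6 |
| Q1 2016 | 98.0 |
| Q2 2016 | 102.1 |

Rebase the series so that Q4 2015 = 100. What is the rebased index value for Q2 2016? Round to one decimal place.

101.5

Rebased(Q2 2016) = 102.1 / 100.6 × 100 = 101.4911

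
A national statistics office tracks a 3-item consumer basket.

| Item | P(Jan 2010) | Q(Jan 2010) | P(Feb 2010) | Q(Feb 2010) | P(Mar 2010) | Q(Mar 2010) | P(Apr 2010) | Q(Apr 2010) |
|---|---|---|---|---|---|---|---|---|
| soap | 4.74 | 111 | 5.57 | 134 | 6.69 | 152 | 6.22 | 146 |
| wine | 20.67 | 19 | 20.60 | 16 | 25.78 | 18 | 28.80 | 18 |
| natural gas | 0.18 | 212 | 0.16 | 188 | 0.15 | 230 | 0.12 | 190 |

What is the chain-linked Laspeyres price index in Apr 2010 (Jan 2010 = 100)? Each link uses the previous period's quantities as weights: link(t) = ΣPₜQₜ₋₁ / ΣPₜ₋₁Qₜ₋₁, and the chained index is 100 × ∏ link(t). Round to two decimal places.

Link Jan 2010→Feb 2010:
ΣP(Feb 2010)Q(Jan 2010) = 5.57×111 + 20.60×19 + 0.16×212 = 618.27 + 391.4 + 33.92 = 1043.59
ΣP(Jan 2010)Q(Jan 2010) = 4.74×111 + 20.67×19 + 0.18×212 = 526.14 + 392.73 + 38.16 = 957.03
link = 1043.59/957.03 = 1.090446
Link Feb 2010→Mar 2010:
ΣP(Mar 2010)Q(Feb 2010) = 6.69×134 + 25.78×16 + 0.15×188 = 896.46 + 412.48 + 28.2 = 1337.14
ΣP(Feb 2010)Q(Feb 2010) = 5.57×134 + 20.60×16 + 0.16×188 = 746.38 + 329.6 + 30.08 = 1106.06
link = 1337.14/1106.06 = 1.208922
Link Mar 2010→Apr 2010:
ΣP(Apr 2010)Q(Mar 2010) = 6.22×152 + 28.80×18 + 0.12×230 = 945.44 + 518.4 + 27.6 = 1491.44
ΣP(Mar 2010)Q(Mar 2010) = 6.69×152 + 25.78×18 + 0.15×230 = 1016.88 + 464.04 + 34.5 = 1515.42
link = 1491.44/1515.42 = 0.984176
Chained index = 100 × 1.090446 × 1.208922 × 0.984176 = 129.7404

129.74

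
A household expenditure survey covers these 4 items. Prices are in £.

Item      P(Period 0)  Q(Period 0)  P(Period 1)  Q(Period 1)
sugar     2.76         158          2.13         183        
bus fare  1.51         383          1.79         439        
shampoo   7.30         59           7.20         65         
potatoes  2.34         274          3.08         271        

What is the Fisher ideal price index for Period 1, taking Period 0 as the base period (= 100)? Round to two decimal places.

109.33

Laspeyres component (base-period weights):
ΣP(Period 1)Q(Period 0) = 2.13×158 + 1.79×383 + 7.20×59 + 3.08×274 = 336.54 + 685.57 + 424.8 + 843.92 = 2290.83
ΣP(Period 0)Q(Period 0) = 2.76×158 + 1.51×383 + 7.30×59 + 2.34×274 = 436.08 + 578.33 + 430.7 + 641.16 = 2086.27
L = 2290.83 / 2086.27 × 100 = 109.8051
Paasche component (current-period weights):
ΣP(Period 1)Q(Period 1) = 2.13×183 + 1.79×439 + 7.20×65 + 3.08×271 = 389.79 + 785.81 + 468 + 834.68 = 2478.28
ΣP(Period 0)Q(Period 1) = 2.76×183 + 1.51×439 + 7.30×65 + 2.34×271 = 505.08 + 662.89 + 474.5 + 634.14 = 2276.61
P = 2478.28 / 2276.61 × 100 = 108.8583
Fisher = √(L × P) = √(109.8051 × 108.8583) = 109.3307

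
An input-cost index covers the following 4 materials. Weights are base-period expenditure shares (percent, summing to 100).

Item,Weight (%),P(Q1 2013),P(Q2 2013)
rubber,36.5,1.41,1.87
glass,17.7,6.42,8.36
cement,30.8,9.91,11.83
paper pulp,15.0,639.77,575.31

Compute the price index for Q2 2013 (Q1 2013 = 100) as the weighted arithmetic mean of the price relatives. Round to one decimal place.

121.7

rubber: 36.5 × (1.87/1.41) = 36.5 × 1.326241 = 48.4078
glass: 17.7 × (8.36/6.42) = 17.7 × 1.302181 = 23.0486
cement: 30.8 × (11.83/9.91) = 30.8 × 1.193744 = 36.7673
paper pulp: 15.0 × (575.31/639.77) = 15.0 × 0.899245 = 13.4887
Index = Σ wᵢ·(p₁ᵢ/p₀ᵢ) = 48.4078 + 23.0486 + 36.7673 + 13.4887 = 121.7124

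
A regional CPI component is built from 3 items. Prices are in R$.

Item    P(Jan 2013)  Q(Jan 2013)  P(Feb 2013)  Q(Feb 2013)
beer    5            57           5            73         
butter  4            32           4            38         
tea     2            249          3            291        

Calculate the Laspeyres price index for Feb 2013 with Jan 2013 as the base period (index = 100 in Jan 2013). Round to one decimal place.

Laspeyres price index uses base-period quantities as weights.
ΣP(Feb 2013)·Q(Jan 2013) = 5×57 + 4×32 + 3×249 = 285 + 128 + 747 = 1160
ΣP(Jan 2013)·Q(Jan 2013) = 5×57 + 4×32 + 2×249 = 285 + 128 + 498 = 911
Index = 1160 / 911 × 100 = 127.3326

127.3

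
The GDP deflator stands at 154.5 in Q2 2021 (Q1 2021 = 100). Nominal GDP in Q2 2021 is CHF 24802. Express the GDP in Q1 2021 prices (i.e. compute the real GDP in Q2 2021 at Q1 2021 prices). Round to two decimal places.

Real = Nominal ÷ (Index/100) = 24802 ÷ (154.5/100)
     = 24802 ÷ 1.545 = 16053.0744

16053.07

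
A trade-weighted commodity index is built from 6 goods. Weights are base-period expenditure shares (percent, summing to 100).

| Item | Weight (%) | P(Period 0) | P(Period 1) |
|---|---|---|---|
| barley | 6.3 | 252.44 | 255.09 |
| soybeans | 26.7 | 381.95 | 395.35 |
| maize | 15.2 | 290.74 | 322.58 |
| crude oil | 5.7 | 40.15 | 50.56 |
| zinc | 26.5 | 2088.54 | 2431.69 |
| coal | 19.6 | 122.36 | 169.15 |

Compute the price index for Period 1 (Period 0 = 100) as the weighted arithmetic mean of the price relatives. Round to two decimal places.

barley: 6.3 × (255.09/252.44) = 6.3 × 1.010498 = 6.3661
soybeans: 26.7 × (395.35/381.95) = 26.7 × 1.035083 = 27.6367
maize: 15.2 × (322.58/290.74) = 15.2 × 1.109514 = 16.8646
crude oil: 5.7 × (50.56/40.15) = 5.7 × 1.259278 = 7.1779
zinc: 26.5 × (2431.69/2088.54) = 26.5 × 1.164301 = 30.8540
coal: 19.6 × (169.15/122.36) = 19.6 × 1.382396 = 27.0950
Index = Σ wᵢ·(p₁ᵢ/p₀ᵢ) = 6.3661 + 27.6367 + 16.8646 + 7.1779 + 30.8540 + 27.0950 = 115.9943

115.99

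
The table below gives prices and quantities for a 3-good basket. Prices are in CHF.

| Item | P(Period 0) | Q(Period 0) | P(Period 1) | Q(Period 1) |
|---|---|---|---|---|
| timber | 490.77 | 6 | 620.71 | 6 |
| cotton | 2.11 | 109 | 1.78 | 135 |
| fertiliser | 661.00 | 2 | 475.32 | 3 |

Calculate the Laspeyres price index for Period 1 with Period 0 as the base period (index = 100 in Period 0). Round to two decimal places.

Laspeyres price index uses base-period quantities as weights.
ΣP(Period 1)·Q(Period 0) = 620.71×6 + 1.78×109 + 475.32×2 = 3724.26 + 194.02 + 950.64 = 4868.92
ΣP(Period 0)·Q(Period 0) = 490.77×6 + 2.11×109 + 661.00×2 = 2944.62 + 229.99 + 1322 = 4496.61
Index = 4868.92 / 4496.61 × 100 = 108.2798

108.28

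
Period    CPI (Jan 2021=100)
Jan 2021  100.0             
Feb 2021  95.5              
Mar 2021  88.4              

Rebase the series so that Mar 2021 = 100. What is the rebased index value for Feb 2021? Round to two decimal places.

108.03

Rebased(Feb 2021) = 95.5 / 88.4 × 100 = 108.0317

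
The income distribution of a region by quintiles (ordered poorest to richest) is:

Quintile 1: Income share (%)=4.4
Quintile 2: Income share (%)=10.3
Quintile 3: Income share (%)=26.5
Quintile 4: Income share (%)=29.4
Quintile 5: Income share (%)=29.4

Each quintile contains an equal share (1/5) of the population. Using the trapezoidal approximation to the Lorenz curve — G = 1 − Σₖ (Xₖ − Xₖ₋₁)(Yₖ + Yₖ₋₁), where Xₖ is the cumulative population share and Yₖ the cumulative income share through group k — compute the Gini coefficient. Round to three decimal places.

0.276

Cumulative income shares Yₖ: 0.0440, 0.1470, 0.4120, 0.7060, 1.0000
Σ (Xₖ−Xₖ₋₁)(Yₖ+Yₖ₋₁) = (1/5)(0.0440+0.0000) + (1/5)(0.1470+0.0440) + (1/5)(0.4120+0.1470) + (1/5)(0.7060+0.4120) + (1/5)(1.0000+0.7060)
  = 0.0088 + 0.0382 + 0.1118 + 0.2236 + 0.3412 = 0.7236
G = 1 − 0.7236 = 0.2764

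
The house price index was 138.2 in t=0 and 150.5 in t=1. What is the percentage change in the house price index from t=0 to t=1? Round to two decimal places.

8.90%

Change = (150.5 − 138.2) / 138.2 × 100
       = 12.3 / 138.2 × 100 = 8.9001%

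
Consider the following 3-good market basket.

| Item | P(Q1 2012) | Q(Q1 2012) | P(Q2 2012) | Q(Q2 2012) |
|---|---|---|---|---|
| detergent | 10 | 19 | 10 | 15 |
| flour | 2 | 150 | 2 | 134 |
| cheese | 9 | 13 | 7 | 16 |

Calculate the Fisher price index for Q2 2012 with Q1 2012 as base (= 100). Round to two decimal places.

Laspeyres component (base-period weights):
ΣP(Q2 2012)Q(Q1 2012) = 10×19 + 2×150 + 7×13 = 190 + 300 + 91 = 581
ΣP(Q1 2012)Q(Q1 2012) = 10×19 + 2×150 + 9×13 = 190 + 300 + 117 = 607
L = 581 / 607 × 100 = 95.7166
Paasche component (current-period weights):
ΣP(Q2 2012)Q(Q2 2012) = 10×15 + 2×134 + 7×16 = 150 + 268 + 112 = 530
ΣP(Q1 2012)Q(Q2 2012) = 10×15 + 2×134 + 9×16 = 150 + 268 + 144 = 562
P = 530 / 562 × 100 = 94.3060
Fisher = √(L × P) = √(95.7166 × 94.3060) = 95.0087

95.01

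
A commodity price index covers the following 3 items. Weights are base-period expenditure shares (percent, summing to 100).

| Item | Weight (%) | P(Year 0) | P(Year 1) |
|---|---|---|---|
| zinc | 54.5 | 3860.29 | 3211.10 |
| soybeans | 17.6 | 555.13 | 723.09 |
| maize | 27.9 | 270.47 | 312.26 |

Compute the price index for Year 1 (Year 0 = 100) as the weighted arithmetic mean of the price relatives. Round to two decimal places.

zinc: 54.5 × (3211.10/3860.29) = 54.5 × 0.831829 = 45.3347
soybeans: 17.6 × (723.09/555.13) = 17.6 × 1.302560 = 22.9251
maize: 27.9 × (312.26/270.47) = 27.9 × 1.154509 = 32.2108
Index = Σ wᵢ·(p₁ᵢ/p₀ᵢ) = 45.3347 + 22.9251 + 32.2108 = 100.4705

100.47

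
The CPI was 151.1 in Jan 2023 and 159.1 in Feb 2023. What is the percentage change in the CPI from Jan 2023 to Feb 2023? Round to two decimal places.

Change = (159.1 − 151.1) / 151.1 × 100
       = 8.0 / 151.1 × 100 = 5.2945%

5.29%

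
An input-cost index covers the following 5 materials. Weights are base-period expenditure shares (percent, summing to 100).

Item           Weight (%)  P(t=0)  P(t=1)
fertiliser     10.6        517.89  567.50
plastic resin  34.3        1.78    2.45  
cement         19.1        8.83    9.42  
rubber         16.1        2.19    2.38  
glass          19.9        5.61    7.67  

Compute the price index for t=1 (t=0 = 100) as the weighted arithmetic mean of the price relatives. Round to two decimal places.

fertiliser: 10.6 × (567.50/517.89) = 10.6 × 1.095793 = 11.6154
plastic resin: 34.3 × (2.45/1.78) = 34.3 × 1.376404 = 47.2107
cement: 19.1 × (9.42/8.83) = 19.1 × 1.066818 = 20.3762
rubber: 16.1 × (2.38/2.19) = 16.1 × 1.086758 = 17.4968
glass: 19.9 × (7.67/5.61) = 19.9 × 1.367201 = 27.2073
Index = Σ wᵢ·(p₁ᵢ/p₀ᵢ) = 11.6154 + 47.2107 + 20.3762 + 17.4968 + 27.2073 = 123.9064

123.91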